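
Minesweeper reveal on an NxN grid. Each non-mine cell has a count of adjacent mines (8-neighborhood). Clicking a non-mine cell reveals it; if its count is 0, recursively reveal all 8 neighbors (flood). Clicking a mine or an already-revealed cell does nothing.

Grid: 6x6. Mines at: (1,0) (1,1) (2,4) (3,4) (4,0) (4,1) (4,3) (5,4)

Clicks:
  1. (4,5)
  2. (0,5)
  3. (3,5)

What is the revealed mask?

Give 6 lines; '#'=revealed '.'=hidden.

Answer: ..####
..####
......
.....#
.....#
......

Derivation:
Click 1 (4,5) count=2: revealed 1 new [(4,5)] -> total=1
Click 2 (0,5) count=0: revealed 8 new [(0,2) (0,3) (0,4) (0,5) (1,2) (1,3) (1,4) (1,5)] -> total=9
Click 3 (3,5) count=2: revealed 1 new [(3,5)] -> total=10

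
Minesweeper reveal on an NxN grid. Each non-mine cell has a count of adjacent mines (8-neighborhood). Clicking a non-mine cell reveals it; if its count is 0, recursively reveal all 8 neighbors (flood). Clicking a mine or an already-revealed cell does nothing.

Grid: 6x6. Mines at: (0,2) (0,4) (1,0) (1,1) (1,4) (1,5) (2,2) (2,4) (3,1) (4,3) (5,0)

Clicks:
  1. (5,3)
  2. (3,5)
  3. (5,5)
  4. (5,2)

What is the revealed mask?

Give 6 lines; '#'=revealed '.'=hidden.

Click 1 (5,3) count=1: revealed 1 new [(5,3)] -> total=1
Click 2 (3,5) count=1: revealed 1 new [(3,5)] -> total=2
Click 3 (5,5) count=0: revealed 5 new [(3,4) (4,4) (4,5) (5,4) (5,5)] -> total=7
Click 4 (5,2) count=1: revealed 1 new [(5,2)] -> total=8

Answer: ......
......
......
....##
....##
..####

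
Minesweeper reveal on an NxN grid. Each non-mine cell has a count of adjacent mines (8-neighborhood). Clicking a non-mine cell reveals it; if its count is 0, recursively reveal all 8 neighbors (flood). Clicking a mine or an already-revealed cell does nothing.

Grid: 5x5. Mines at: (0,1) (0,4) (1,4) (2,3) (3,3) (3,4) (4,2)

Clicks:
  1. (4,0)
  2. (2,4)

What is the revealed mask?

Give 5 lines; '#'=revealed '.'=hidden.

Answer: .....
###..
###.#
###..
##...

Derivation:
Click 1 (4,0) count=0: revealed 11 new [(1,0) (1,1) (1,2) (2,0) (2,1) (2,2) (3,0) (3,1) (3,2) (4,0) (4,1)] -> total=11
Click 2 (2,4) count=4: revealed 1 new [(2,4)] -> total=12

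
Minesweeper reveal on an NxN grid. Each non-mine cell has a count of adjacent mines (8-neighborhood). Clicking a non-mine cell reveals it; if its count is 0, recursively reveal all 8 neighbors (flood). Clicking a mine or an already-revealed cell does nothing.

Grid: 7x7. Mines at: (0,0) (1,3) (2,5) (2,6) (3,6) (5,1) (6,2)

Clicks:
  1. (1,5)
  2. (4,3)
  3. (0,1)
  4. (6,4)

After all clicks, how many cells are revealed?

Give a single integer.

Answer: 32

Derivation:
Click 1 (1,5) count=2: revealed 1 new [(1,5)] -> total=1
Click 2 (4,3) count=0: revealed 30 new [(1,0) (1,1) (1,2) (2,0) (2,1) (2,2) (2,3) (2,4) (3,0) (3,1) (3,2) (3,3) (3,4) (3,5) (4,0) (4,1) (4,2) (4,3) (4,4) (4,5) (4,6) (5,2) (5,3) (5,4) (5,5) (5,6) (6,3) (6,4) (6,5) (6,6)] -> total=31
Click 3 (0,1) count=1: revealed 1 new [(0,1)] -> total=32
Click 4 (6,4) count=0: revealed 0 new [(none)] -> total=32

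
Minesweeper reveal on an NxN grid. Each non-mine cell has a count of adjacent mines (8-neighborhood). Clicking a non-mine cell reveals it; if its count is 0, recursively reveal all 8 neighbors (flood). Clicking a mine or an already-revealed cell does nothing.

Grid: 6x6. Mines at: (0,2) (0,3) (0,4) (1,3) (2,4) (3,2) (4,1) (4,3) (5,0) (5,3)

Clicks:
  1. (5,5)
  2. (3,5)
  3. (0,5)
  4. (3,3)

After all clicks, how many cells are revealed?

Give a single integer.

Click 1 (5,5) count=0: revealed 6 new [(3,4) (3,5) (4,4) (4,5) (5,4) (5,5)] -> total=6
Click 2 (3,5) count=1: revealed 0 new [(none)] -> total=6
Click 3 (0,5) count=1: revealed 1 new [(0,5)] -> total=7
Click 4 (3,3) count=3: revealed 1 new [(3,3)] -> total=8

Answer: 8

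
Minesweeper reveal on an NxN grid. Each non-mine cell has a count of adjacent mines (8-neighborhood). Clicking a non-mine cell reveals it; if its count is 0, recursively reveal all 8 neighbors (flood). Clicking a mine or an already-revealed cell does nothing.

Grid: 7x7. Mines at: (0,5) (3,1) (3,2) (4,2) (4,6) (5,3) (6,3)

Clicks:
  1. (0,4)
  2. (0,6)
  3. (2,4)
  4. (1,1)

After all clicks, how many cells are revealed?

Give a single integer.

Answer: 27

Derivation:
Click 1 (0,4) count=1: revealed 1 new [(0,4)] -> total=1
Click 2 (0,6) count=1: revealed 1 new [(0,6)] -> total=2
Click 3 (2,4) count=0: revealed 25 new [(0,0) (0,1) (0,2) (0,3) (1,0) (1,1) (1,2) (1,3) (1,4) (1,5) (1,6) (2,0) (2,1) (2,2) (2,3) (2,4) (2,5) (2,6) (3,3) (3,4) (3,5) (3,6) (4,3) (4,4) (4,5)] -> total=27
Click 4 (1,1) count=0: revealed 0 new [(none)] -> total=27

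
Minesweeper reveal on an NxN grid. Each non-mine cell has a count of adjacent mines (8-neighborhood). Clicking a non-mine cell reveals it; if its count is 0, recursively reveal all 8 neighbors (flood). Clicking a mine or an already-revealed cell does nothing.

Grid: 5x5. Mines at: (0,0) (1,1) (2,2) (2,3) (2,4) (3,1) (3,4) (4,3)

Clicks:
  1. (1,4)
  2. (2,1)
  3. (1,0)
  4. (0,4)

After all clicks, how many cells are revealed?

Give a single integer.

Answer: 8

Derivation:
Click 1 (1,4) count=2: revealed 1 new [(1,4)] -> total=1
Click 2 (2,1) count=3: revealed 1 new [(2,1)] -> total=2
Click 3 (1,0) count=2: revealed 1 new [(1,0)] -> total=3
Click 4 (0,4) count=0: revealed 5 new [(0,2) (0,3) (0,4) (1,2) (1,3)] -> total=8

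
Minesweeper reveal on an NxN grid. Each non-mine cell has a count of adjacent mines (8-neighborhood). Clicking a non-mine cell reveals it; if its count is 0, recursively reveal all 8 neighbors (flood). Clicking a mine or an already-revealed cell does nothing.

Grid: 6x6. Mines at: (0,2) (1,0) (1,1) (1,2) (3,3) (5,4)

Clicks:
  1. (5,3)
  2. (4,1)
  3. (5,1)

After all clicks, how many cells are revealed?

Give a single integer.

Answer: 14

Derivation:
Click 1 (5,3) count=1: revealed 1 new [(5,3)] -> total=1
Click 2 (4,1) count=0: revealed 13 new [(2,0) (2,1) (2,2) (3,0) (3,1) (3,2) (4,0) (4,1) (4,2) (4,3) (5,0) (5,1) (5,2)] -> total=14
Click 3 (5,1) count=0: revealed 0 new [(none)] -> total=14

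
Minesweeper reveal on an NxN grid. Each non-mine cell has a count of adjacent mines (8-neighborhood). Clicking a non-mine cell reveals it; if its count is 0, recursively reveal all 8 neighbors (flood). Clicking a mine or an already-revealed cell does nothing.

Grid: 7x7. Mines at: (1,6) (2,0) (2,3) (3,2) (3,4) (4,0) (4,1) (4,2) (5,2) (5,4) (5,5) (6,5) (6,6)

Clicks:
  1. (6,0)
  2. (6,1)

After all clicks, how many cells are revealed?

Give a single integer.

Click 1 (6,0) count=0: revealed 4 new [(5,0) (5,1) (6,0) (6,1)] -> total=4
Click 2 (6,1) count=1: revealed 0 new [(none)] -> total=4

Answer: 4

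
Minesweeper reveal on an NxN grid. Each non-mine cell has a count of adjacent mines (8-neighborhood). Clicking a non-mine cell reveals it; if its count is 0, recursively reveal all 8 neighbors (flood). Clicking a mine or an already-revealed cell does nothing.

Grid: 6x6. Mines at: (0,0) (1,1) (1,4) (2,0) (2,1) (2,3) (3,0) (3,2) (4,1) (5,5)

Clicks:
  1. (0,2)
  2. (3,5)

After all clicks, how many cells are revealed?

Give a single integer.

Click 1 (0,2) count=1: revealed 1 new [(0,2)] -> total=1
Click 2 (3,5) count=0: revealed 6 new [(2,4) (2,5) (3,4) (3,5) (4,4) (4,5)] -> total=7

Answer: 7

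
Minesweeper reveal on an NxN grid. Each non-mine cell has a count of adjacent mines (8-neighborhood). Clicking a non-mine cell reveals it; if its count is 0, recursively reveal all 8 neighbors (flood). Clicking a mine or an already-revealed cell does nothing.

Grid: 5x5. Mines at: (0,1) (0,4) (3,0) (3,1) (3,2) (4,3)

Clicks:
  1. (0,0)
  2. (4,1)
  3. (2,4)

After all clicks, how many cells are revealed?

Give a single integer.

Click 1 (0,0) count=1: revealed 1 new [(0,0)] -> total=1
Click 2 (4,1) count=3: revealed 1 new [(4,1)] -> total=2
Click 3 (2,4) count=0: revealed 6 new [(1,3) (1,4) (2,3) (2,4) (3,3) (3,4)] -> total=8

Answer: 8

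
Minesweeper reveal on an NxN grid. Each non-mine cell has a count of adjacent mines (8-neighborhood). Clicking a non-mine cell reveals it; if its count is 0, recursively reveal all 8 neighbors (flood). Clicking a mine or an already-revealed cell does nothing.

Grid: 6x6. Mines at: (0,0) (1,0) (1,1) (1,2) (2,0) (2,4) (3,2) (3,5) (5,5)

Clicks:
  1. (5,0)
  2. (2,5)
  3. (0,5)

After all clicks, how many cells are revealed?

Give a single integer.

Click 1 (5,0) count=0: revealed 12 new [(3,0) (3,1) (4,0) (4,1) (4,2) (4,3) (4,4) (5,0) (5,1) (5,2) (5,3) (5,4)] -> total=12
Click 2 (2,5) count=2: revealed 1 new [(2,5)] -> total=13
Click 3 (0,5) count=0: revealed 6 new [(0,3) (0,4) (0,5) (1,3) (1,4) (1,5)] -> total=19

Answer: 19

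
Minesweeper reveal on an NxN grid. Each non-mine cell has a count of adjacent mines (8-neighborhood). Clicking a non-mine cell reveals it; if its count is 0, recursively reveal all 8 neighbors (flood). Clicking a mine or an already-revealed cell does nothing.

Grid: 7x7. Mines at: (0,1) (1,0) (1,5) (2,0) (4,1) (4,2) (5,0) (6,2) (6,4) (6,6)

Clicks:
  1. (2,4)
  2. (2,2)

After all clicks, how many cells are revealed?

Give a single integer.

Answer: 27

Derivation:
Click 1 (2,4) count=1: revealed 1 new [(2,4)] -> total=1
Click 2 (2,2) count=0: revealed 26 new [(0,2) (0,3) (0,4) (1,1) (1,2) (1,3) (1,4) (2,1) (2,2) (2,3) (2,5) (2,6) (3,1) (3,2) (3,3) (3,4) (3,5) (3,6) (4,3) (4,4) (4,5) (4,6) (5,3) (5,4) (5,5) (5,6)] -> total=27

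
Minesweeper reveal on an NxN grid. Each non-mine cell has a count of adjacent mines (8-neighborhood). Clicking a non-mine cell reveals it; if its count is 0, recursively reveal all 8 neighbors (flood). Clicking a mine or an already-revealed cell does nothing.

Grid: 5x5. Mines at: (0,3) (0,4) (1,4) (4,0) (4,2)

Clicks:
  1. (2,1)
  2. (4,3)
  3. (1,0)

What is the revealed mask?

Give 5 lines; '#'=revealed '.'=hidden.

Answer: ###..
####.
####.
####.
...#.

Derivation:
Click 1 (2,1) count=0: revealed 15 new [(0,0) (0,1) (0,2) (1,0) (1,1) (1,2) (1,3) (2,0) (2,1) (2,2) (2,3) (3,0) (3,1) (3,2) (3,3)] -> total=15
Click 2 (4,3) count=1: revealed 1 new [(4,3)] -> total=16
Click 3 (1,0) count=0: revealed 0 new [(none)] -> total=16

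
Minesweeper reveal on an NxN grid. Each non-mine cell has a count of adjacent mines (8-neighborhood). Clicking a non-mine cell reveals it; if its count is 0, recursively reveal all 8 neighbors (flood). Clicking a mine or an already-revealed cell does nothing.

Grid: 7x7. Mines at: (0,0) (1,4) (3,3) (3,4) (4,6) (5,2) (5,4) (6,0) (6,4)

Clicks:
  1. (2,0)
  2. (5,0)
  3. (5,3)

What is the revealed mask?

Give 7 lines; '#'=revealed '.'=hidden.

Answer: .###...
####...
####...
###....
###....
##.#...
.......

Derivation:
Click 1 (2,0) count=0: revealed 19 new [(0,1) (0,2) (0,3) (1,0) (1,1) (1,2) (1,3) (2,0) (2,1) (2,2) (2,3) (3,0) (3,1) (3,2) (4,0) (4,1) (4,2) (5,0) (5,1)] -> total=19
Click 2 (5,0) count=1: revealed 0 new [(none)] -> total=19
Click 3 (5,3) count=3: revealed 1 new [(5,3)] -> total=20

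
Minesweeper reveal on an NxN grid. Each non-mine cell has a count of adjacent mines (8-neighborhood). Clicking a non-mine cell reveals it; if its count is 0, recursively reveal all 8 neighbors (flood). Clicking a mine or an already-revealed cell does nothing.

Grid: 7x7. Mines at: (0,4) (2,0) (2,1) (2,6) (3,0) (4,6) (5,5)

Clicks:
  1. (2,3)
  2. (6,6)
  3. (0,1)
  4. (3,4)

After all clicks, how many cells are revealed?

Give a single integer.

Answer: 36

Derivation:
Click 1 (2,3) count=0: revealed 29 new [(1,2) (1,3) (1,4) (1,5) (2,2) (2,3) (2,4) (2,5) (3,1) (3,2) (3,3) (3,4) (3,5) (4,0) (4,1) (4,2) (4,3) (4,4) (4,5) (5,0) (5,1) (5,2) (5,3) (5,4) (6,0) (6,1) (6,2) (6,3) (6,4)] -> total=29
Click 2 (6,6) count=1: revealed 1 new [(6,6)] -> total=30
Click 3 (0,1) count=0: revealed 6 new [(0,0) (0,1) (0,2) (0,3) (1,0) (1,1)] -> total=36
Click 4 (3,4) count=0: revealed 0 new [(none)] -> total=36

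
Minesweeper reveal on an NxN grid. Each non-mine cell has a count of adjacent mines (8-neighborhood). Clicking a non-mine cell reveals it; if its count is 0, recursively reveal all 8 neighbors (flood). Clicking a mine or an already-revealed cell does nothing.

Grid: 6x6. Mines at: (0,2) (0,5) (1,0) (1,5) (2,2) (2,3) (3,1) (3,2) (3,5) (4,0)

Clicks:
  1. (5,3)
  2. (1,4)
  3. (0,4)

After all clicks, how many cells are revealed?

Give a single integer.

Answer: 12

Derivation:
Click 1 (5,3) count=0: revealed 10 new [(4,1) (4,2) (4,3) (4,4) (4,5) (5,1) (5,2) (5,3) (5,4) (5,5)] -> total=10
Click 2 (1,4) count=3: revealed 1 new [(1,4)] -> total=11
Click 3 (0,4) count=2: revealed 1 new [(0,4)] -> total=12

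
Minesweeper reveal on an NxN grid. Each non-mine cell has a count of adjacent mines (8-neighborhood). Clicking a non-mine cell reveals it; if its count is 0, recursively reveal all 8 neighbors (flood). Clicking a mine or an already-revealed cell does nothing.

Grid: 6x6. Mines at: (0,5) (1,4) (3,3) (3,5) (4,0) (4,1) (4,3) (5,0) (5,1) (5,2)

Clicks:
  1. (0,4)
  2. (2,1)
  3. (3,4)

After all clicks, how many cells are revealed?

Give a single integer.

Answer: 17

Derivation:
Click 1 (0,4) count=2: revealed 1 new [(0,4)] -> total=1
Click 2 (2,1) count=0: revealed 15 new [(0,0) (0,1) (0,2) (0,3) (1,0) (1,1) (1,2) (1,3) (2,0) (2,1) (2,2) (2,3) (3,0) (3,1) (3,2)] -> total=16
Click 3 (3,4) count=3: revealed 1 new [(3,4)] -> total=17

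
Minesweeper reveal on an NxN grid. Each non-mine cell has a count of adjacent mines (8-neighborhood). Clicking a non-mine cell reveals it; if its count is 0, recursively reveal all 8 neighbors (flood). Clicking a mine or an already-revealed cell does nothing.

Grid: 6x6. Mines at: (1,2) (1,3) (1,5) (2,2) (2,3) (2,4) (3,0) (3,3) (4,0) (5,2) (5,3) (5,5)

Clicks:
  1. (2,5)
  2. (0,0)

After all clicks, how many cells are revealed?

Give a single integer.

Click 1 (2,5) count=2: revealed 1 new [(2,5)] -> total=1
Click 2 (0,0) count=0: revealed 6 new [(0,0) (0,1) (1,0) (1,1) (2,0) (2,1)] -> total=7

Answer: 7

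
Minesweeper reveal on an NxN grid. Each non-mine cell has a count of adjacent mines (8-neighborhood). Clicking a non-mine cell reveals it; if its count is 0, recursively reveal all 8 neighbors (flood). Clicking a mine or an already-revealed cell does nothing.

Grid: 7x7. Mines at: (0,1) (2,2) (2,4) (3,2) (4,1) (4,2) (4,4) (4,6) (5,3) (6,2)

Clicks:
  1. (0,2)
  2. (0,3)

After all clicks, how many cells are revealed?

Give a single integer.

Click 1 (0,2) count=1: revealed 1 new [(0,2)] -> total=1
Click 2 (0,3) count=0: revealed 13 new [(0,3) (0,4) (0,5) (0,6) (1,2) (1,3) (1,4) (1,5) (1,6) (2,5) (2,6) (3,5) (3,6)] -> total=14

Answer: 14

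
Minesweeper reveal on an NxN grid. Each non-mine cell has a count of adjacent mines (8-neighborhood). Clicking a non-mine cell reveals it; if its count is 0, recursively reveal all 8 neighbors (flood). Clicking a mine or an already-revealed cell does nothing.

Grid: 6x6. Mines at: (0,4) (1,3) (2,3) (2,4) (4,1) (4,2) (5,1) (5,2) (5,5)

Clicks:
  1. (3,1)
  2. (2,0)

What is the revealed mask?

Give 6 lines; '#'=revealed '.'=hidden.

Click 1 (3,1) count=2: revealed 1 new [(3,1)] -> total=1
Click 2 (2,0) count=0: revealed 11 new [(0,0) (0,1) (0,2) (1,0) (1,1) (1,2) (2,0) (2,1) (2,2) (3,0) (3,2)] -> total=12

Answer: ###...
###...
###...
###...
......
......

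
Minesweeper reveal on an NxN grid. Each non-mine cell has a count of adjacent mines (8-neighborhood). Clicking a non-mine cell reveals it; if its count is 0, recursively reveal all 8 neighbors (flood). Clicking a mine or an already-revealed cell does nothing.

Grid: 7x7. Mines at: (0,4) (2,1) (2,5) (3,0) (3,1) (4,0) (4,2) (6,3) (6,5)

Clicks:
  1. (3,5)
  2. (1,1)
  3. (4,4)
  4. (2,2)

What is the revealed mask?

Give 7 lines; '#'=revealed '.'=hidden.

Click 1 (3,5) count=1: revealed 1 new [(3,5)] -> total=1
Click 2 (1,1) count=1: revealed 1 new [(1,1)] -> total=2
Click 3 (4,4) count=0: revealed 11 new [(3,3) (3,4) (3,6) (4,3) (4,4) (4,5) (4,6) (5,3) (5,4) (5,5) (5,6)] -> total=13
Click 4 (2,2) count=2: revealed 1 new [(2,2)] -> total=14

Answer: .......
.#.....
..#....
...####
...####
...####
.......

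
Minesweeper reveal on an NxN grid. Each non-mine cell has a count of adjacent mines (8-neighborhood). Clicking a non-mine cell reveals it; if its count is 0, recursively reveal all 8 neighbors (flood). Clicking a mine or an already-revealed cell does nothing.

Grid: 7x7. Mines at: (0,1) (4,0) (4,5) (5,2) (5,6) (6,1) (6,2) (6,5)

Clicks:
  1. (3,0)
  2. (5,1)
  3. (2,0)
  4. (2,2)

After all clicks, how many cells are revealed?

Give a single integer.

Answer: 31

Derivation:
Click 1 (3,0) count=1: revealed 1 new [(3,0)] -> total=1
Click 2 (5,1) count=4: revealed 1 new [(5,1)] -> total=2
Click 3 (2,0) count=0: revealed 29 new [(0,2) (0,3) (0,4) (0,5) (0,6) (1,0) (1,1) (1,2) (1,3) (1,4) (1,5) (1,6) (2,0) (2,1) (2,2) (2,3) (2,4) (2,5) (2,6) (3,1) (3,2) (3,3) (3,4) (3,5) (3,6) (4,1) (4,2) (4,3) (4,4)] -> total=31
Click 4 (2,2) count=0: revealed 0 new [(none)] -> total=31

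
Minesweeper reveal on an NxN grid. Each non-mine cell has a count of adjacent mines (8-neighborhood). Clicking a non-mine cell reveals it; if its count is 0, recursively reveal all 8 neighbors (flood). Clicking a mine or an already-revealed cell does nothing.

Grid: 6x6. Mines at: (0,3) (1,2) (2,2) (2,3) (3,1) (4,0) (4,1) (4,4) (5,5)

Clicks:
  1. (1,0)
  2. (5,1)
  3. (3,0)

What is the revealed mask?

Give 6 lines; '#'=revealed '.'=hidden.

Click 1 (1,0) count=0: revealed 6 new [(0,0) (0,1) (1,0) (1,1) (2,0) (2,1)] -> total=6
Click 2 (5,1) count=2: revealed 1 new [(5,1)] -> total=7
Click 3 (3,0) count=3: revealed 1 new [(3,0)] -> total=8

Answer: ##....
##....
##....
#.....
......
.#....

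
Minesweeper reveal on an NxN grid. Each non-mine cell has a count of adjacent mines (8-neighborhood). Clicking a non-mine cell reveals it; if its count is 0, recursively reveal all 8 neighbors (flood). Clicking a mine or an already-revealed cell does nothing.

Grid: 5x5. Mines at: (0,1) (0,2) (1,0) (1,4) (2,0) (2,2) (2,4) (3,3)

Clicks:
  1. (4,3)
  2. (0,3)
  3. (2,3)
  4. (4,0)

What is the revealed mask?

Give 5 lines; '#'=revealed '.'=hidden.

Click 1 (4,3) count=1: revealed 1 new [(4,3)] -> total=1
Click 2 (0,3) count=2: revealed 1 new [(0,3)] -> total=2
Click 3 (2,3) count=4: revealed 1 new [(2,3)] -> total=3
Click 4 (4,0) count=0: revealed 6 new [(3,0) (3,1) (3,2) (4,0) (4,1) (4,2)] -> total=9

Answer: ...#.
.....
...#.
###..
####.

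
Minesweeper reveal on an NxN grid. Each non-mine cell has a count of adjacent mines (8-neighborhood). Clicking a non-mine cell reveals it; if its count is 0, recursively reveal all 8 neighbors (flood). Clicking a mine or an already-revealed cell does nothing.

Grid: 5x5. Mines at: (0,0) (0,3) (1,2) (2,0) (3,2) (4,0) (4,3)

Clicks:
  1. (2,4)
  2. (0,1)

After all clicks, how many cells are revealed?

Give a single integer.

Answer: 7

Derivation:
Click 1 (2,4) count=0: revealed 6 new [(1,3) (1,4) (2,3) (2,4) (3,3) (3,4)] -> total=6
Click 2 (0,1) count=2: revealed 1 new [(0,1)] -> total=7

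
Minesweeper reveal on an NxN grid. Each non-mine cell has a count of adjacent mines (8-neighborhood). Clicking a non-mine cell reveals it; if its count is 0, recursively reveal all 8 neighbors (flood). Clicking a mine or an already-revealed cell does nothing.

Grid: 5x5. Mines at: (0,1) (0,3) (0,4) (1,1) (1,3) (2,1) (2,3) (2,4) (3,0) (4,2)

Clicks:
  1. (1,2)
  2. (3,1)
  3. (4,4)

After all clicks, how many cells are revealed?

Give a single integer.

Click 1 (1,2) count=6: revealed 1 new [(1,2)] -> total=1
Click 2 (3,1) count=3: revealed 1 new [(3,1)] -> total=2
Click 3 (4,4) count=0: revealed 4 new [(3,3) (3,4) (4,3) (4,4)] -> total=6

Answer: 6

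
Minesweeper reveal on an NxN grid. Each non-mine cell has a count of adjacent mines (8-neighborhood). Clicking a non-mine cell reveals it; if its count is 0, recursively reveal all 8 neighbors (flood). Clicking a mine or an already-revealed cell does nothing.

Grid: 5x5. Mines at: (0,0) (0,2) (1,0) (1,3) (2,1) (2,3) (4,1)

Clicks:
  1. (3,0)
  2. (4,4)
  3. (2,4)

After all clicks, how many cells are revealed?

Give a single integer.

Click 1 (3,0) count=2: revealed 1 new [(3,0)] -> total=1
Click 2 (4,4) count=0: revealed 6 new [(3,2) (3,3) (3,4) (4,2) (4,3) (4,4)] -> total=7
Click 3 (2,4) count=2: revealed 1 new [(2,4)] -> total=8

Answer: 8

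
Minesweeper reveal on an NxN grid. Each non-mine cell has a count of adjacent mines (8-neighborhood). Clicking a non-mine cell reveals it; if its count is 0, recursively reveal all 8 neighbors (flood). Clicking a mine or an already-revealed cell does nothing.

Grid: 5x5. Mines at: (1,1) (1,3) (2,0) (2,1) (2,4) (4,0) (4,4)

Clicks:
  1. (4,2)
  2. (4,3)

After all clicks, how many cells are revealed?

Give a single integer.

Answer: 6

Derivation:
Click 1 (4,2) count=0: revealed 6 new [(3,1) (3,2) (3,3) (4,1) (4,2) (4,3)] -> total=6
Click 2 (4,3) count=1: revealed 0 new [(none)] -> total=6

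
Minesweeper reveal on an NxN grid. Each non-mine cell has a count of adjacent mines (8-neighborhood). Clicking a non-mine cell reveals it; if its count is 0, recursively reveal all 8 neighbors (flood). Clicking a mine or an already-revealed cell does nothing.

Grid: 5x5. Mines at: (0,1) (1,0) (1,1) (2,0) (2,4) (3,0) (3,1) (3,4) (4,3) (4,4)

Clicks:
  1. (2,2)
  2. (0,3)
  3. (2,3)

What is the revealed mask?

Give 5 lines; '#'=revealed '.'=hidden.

Answer: ..###
..###
..##.
.....
.....

Derivation:
Click 1 (2,2) count=2: revealed 1 new [(2,2)] -> total=1
Click 2 (0,3) count=0: revealed 6 new [(0,2) (0,3) (0,4) (1,2) (1,3) (1,4)] -> total=7
Click 3 (2,3) count=2: revealed 1 new [(2,3)] -> total=8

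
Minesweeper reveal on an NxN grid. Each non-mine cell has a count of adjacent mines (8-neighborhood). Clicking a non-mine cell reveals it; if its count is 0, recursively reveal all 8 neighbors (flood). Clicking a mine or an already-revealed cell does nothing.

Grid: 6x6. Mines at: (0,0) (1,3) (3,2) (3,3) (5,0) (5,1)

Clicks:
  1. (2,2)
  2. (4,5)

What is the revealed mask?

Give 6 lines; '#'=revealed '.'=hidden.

Answer: ....##
....##
..#.##
....##
..####
..####

Derivation:
Click 1 (2,2) count=3: revealed 1 new [(2,2)] -> total=1
Click 2 (4,5) count=0: revealed 16 new [(0,4) (0,5) (1,4) (1,5) (2,4) (2,5) (3,4) (3,5) (4,2) (4,3) (4,4) (4,5) (5,2) (5,3) (5,4) (5,5)] -> total=17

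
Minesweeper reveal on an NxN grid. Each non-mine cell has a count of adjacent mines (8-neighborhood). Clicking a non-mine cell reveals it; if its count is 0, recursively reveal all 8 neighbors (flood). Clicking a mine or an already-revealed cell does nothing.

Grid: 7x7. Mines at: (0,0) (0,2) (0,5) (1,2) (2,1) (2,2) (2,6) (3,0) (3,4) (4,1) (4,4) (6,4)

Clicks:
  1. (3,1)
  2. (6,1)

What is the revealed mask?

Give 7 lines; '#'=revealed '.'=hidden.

Answer: .......
.......
.......
.#.....
.......
####...
####...

Derivation:
Click 1 (3,1) count=4: revealed 1 new [(3,1)] -> total=1
Click 2 (6,1) count=0: revealed 8 new [(5,0) (5,1) (5,2) (5,3) (6,0) (6,1) (6,2) (6,3)] -> total=9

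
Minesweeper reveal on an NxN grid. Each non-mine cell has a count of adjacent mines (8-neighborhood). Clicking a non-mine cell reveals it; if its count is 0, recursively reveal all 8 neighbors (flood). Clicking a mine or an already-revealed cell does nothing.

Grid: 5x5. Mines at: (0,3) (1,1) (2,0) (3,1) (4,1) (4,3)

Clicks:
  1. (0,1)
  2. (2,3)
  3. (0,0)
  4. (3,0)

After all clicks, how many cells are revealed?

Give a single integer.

Answer: 12

Derivation:
Click 1 (0,1) count=1: revealed 1 new [(0,1)] -> total=1
Click 2 (2,3) count=0: revealed 9 new [(1,2) (1,3) (1,4) (2,2) (2,3) (2,4) (3,2) (3,3) (3,4)] -> total=10
Click 3 (0,0) count=1: revealed 1 new [(0,0)] -> total=11
Click 4 (3,0) count=3: revealed 1 new [(3,0)] -> total=12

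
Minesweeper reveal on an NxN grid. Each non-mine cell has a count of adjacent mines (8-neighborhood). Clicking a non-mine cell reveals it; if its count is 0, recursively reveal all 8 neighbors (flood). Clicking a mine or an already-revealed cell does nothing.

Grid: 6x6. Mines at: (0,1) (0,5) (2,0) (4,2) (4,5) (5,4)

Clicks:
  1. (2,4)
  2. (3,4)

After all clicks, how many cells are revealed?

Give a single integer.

Answer: 18

Derivation:
Click 1 (2,4) count=0: revealed 18 new [(0,2) (0,3) (0,4) (1,1) (1,2) (1,3) (1,4) (1,5) (2,1) (2,2) (2,3) (2,4) (2,5) (3,1) (3,2) (3,3) (3,4) (3,5)] -> total=18
Click 2 (3,4) count=1: revealed 0 new [(none)] -> total=18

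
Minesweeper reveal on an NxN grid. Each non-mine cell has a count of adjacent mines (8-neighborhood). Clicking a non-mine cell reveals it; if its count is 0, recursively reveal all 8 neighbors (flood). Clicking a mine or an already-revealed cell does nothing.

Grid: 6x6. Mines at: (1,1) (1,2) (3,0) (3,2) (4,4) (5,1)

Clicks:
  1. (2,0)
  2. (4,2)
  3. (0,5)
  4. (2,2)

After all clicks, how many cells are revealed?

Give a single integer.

Click 1 (2,0) count=2: revealed 1 new [(2,0)] -> total=1
Click 2 (4,2) count=2: revealed 1 new [(4,2)] -> total=2
Click 3 (0,5) count=0: revealed 12 new [(0,3) (0,4) (0,5) (1,3) (1,4) (1,5) (2,3) (2,4) (2,5) (3,3) (3,4) (3,5)] -> total=14
Click 4 (2,2) count=3: revealed 1 new [(2,2)] -> total=15

Answer: 15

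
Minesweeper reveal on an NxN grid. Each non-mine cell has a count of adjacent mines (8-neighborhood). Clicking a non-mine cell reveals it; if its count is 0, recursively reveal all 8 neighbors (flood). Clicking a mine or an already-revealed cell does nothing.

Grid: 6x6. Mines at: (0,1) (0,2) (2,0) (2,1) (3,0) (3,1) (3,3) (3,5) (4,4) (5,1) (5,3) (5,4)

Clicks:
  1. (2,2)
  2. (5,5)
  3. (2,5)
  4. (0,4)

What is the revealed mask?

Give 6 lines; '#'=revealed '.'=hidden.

Click 1 (2,2) count=3: revealed 1 new [(2,2)] -> total=1
Click 2 (5,5) count=2: revealed 1 new [(5,5)] -> total=2
Click 3 (2,5) count=1: revealed 1 new [(2,5)] -> total=3
Click 4 (0,4) count=0: revealed 8 new [(0,3) (0,4) (0,5) (1,3) (1,4) (1,5) (2,3) (2,4)] -> total=11

Answer: ...###
...###
..####
......
......
.....#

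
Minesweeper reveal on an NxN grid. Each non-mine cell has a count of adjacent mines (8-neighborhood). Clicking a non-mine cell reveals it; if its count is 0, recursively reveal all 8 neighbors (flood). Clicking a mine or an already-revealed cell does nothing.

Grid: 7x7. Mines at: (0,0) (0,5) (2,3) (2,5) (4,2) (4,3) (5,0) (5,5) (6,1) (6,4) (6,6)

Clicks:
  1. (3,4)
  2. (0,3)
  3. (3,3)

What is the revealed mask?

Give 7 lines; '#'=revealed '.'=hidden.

Click 1 (3,4) count=3: revealed 1 new [(3,4)] -> total=1
Click 2 (0,3) count=0: revealed 8 new [(0,1) (0,2) (0,3) (0,4) (1,1) (1,2) (1,3) (1,4)] -> total=9
Click 3 (3,3) count=3: revealed 1 new [(3,3)] -> total=10

Answer: .####..
.####..
.......
...##..
.......
.......
.......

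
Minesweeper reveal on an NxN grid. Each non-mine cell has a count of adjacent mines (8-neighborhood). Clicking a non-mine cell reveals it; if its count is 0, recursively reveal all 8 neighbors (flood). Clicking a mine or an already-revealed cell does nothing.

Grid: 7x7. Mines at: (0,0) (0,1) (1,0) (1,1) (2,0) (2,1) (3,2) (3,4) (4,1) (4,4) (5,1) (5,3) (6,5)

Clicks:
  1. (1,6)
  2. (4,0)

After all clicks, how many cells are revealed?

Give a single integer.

Click 1 (1,6) count=0: revealed 21 new [(0,2) (0,3) (0,4) (0,5) (0,6) (1,2) (1,3) (1,4) (1,5) (1,6) (2,2) (2,3) (2,4) (2,5) (2,6) (3,5) (3,6) (4,5) (4,6) (5,5) (5,6)] -> total=21
Click 2 (4,0) count=2: revealed 1 new [(4,0)] -> total=22

Answer: 22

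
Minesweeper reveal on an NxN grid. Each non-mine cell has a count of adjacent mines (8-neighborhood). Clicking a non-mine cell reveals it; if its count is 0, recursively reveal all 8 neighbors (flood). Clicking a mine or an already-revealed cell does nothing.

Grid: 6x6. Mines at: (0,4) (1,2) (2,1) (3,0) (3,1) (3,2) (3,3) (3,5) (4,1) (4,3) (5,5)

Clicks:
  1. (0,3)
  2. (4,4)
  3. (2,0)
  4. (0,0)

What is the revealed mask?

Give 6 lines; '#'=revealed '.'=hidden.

Click 1 (0,3) count=2: revealed 1 new [(0,3)] -> total=1
Click 2 (4,4) count=4: revealed 1 new [(4,4)] -> total=2
Click 3 (2,0) count=3: revealed 1 new [(2,0)] -> total=3
Click 4 (0,0) count=0: revealed 4 new [(0,0) (0,1) (1,0) (1,1)] -> total=7

Answer: ##.#..
##....
#.....
......
....#.
......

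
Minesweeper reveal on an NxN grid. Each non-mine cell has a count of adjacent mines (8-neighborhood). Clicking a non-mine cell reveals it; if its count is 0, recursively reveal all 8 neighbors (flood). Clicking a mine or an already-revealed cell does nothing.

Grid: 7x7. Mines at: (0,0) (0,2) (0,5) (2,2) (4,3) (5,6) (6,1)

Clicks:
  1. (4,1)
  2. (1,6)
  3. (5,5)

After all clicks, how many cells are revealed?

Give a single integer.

Click 1 (4,1) count=0: revealed 13 new [(1,0) (1,1) (2,0) (2,1) (3,0) (3,1) (3,2) (4,0) (4,1) (4,2) (5,0) (5,1) (5,2)] -> total=13
Click 2 (1,6) count=1: revealed 1 new [(1,6)] -> total=14
Click 3 (5,5) count=1: revealed 1 new [(5,5)] -> total=15

Answer: 15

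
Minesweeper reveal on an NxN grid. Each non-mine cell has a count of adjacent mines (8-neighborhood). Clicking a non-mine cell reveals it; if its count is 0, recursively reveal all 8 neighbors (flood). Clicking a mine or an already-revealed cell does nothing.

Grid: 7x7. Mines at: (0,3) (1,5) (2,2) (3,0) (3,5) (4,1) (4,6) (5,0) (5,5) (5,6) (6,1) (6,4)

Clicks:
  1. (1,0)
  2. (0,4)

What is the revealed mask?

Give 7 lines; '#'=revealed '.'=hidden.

Answer: ###.#..
###....
##.....
.......
.......
.......
.......

Derivation:
Click 1 (1,0) count=0: revealed 8 new [(0,0) (0,1) (0,2) (1,0) (1,1) (1,2) (2,0) (2,1)] -> total=8
Click 2 (0,4) count=2: revealed 1 new [(0,4)] -> total=9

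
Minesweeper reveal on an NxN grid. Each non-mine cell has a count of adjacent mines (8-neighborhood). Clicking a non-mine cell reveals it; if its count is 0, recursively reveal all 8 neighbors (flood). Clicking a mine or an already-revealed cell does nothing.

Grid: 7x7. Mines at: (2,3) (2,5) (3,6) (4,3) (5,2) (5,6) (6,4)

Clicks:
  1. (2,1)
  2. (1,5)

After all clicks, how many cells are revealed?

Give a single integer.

Answer: 27

Derivation:
Click 1 (2,1) count=0: revealed 27 new [(0,0) (0,1) (0,2) (0,3) (0,4) (0,5) (0,6) (1,0) (1,1) (1,2) (1,3) (1,4) (1,5) (1,6) (2,0) (2,1) (2,2) (3,0) (3,1) (3,2) (4,0) (4,1) (4,2) (5,0) (5,1) (6,0) (6,1)] -> total=27
Click 2 (1,5) count=1: revealed 0 new [(none)] -> total=27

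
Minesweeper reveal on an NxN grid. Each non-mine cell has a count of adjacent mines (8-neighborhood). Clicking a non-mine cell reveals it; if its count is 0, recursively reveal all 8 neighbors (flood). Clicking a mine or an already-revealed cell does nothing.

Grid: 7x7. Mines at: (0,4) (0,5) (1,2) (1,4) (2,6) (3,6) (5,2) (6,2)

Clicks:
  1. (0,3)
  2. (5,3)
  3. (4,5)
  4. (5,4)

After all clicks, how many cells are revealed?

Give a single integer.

Click 1 (0,3) count=3: revealed 1 new [(0,3)] -> total=1
Click 2 (5,3) count=2: revealed 1 new [(5,3)] -> total=2
Click 3 (4,5) count=1: revealed 1 new [(4,5)] -> total=3
Click 4 (5,4) count=0: revealed 33 new [(0,0) (0,1) (1,0) (1,1) (2,0) (2,1) (2,2) (2,3) (2,4) (2,5) (3,0) (3,1) (3,2) (3,3) (3,4) (3,5) (4,0) (4,1) (4,2) (4,3) (4,4) (4,6) (5,0) (5,1) (5,4) (5,5) (5,6) (6,0) (6,1) (6,3) (6,4) (6,5) (6,6)] -> total=36

Answer: 36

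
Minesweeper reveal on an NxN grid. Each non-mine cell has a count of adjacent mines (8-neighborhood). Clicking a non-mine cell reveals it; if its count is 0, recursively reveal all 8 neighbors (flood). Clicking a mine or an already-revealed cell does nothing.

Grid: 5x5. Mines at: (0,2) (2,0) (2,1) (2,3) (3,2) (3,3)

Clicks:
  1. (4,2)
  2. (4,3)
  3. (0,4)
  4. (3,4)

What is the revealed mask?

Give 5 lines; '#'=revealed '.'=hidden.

Click 1 (4,2) count=2: revealed 1 new [(4,2)] -> total=1
Click 2 (4,3) count=2: revealed 1 new [(4,3)] -> total=2
Click 3 (0,4) count=0: revealed 4 new [(0,3) (0,4) (1,3) (1,4)] -> total=6
Click 4 (3,4) count=2: revealed 1 new [(3,4)] -> total=7

Answer: ...##
...##
.....
....#
..##.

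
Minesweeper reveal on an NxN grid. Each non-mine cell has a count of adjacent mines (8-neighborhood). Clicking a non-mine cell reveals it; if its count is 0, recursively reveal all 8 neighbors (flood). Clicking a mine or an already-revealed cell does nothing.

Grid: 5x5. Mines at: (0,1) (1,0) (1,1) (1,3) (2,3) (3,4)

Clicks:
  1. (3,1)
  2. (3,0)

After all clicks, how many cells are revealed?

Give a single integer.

Click 1 (3,1) count=0: revealed 11 new [(2,0) (2,1) (2,2) (3,0) (3,1) (3,2) (3,3) (4,0) (4,1) (4,2) (4,3)] -> total=11
Click 2 (3,0) count=0: revealed 0 new [(none)] -> total=11

Answer: 11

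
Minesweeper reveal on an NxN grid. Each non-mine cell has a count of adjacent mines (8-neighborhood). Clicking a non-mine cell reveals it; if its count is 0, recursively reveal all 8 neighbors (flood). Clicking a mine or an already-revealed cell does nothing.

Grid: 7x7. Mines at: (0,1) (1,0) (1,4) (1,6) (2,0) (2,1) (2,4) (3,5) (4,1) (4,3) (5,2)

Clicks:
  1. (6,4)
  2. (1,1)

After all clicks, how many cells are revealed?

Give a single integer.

Answer: 12

Derivation:
Click 1 (6,4) count=0: revealed 11 new [(4,4) (4,5) (4,6) (5,3) (5,4) (5,5) (5,6) (6,3) (6,4) (6,5) (6,6)] -> total=11
Click 2 (1,1) count=4: revealed 1 new [(1,1)] -> total=12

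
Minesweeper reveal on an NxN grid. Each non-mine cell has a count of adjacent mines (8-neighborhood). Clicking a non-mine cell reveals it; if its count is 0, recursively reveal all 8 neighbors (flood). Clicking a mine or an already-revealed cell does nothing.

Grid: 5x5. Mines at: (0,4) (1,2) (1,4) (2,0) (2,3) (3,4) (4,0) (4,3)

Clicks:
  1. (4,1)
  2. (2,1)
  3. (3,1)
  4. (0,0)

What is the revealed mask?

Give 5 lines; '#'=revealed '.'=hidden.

Click 1 (4,1) count=1: revealed 1 new [(4,1)] -> total=1
Click 2 (2,1) count=2: revealed 1 new [(2,1)] -> total=2
Click 3 (3,1) count=2: revealed 1 new [(3,1)] -> total=3
Click 4 (0,0) count=0: revealed 4 new [(0,0) (0,1) (1,0) (1,1)] -> total=7

Answer: ##...
##...
.#...
.#...
.#...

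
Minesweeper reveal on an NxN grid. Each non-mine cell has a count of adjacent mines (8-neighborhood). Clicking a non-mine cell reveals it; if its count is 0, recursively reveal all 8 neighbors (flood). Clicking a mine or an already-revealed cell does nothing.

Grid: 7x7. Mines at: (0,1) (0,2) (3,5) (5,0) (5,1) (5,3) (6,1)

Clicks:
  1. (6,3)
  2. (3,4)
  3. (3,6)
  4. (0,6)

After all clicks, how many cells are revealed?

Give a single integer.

Answer: 30

Derivation:
Click 1 (6,3) count=1: revealed 1 new [(6,3)] -> total=1
Click 2 (3,4) count=1: revealed 1 new [(3,4)] -> total=2
Click 3 (3,6) count=1: revealed 1 new [(3,6)] -> total=3
Click 4 (0,6) count=0: revealed 27 new [(0,3) (0,4) (0,5) (0,6) (1,0) (1,1) (1,2) (1,3) (1,4) (1,5) (1,6) (2,0) (2,1) (2,2) (2,3) (2,4) (2,5) (2,6) (3,0) (3,1) (3,2) (3,3) (4,0) (4,1) (4,2) (4,3) (4,4)] -> total=30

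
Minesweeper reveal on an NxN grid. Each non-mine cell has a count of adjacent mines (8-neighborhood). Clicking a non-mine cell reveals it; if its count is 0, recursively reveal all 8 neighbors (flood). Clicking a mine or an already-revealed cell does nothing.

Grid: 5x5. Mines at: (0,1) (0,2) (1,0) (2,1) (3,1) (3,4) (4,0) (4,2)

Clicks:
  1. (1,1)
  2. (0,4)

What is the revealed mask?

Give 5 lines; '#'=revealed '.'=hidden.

Answer: ...##
.#.##
...##
.....
.....

Derivation:
Click 1 (1,1) count=4: revealed 1 new [(1,1)] -> total=1
Click 2 (0,4) count=0: revealed 6 new [(0,3) (0,4) (1,3) (1,4) (2,3) (2,4)] -> total=7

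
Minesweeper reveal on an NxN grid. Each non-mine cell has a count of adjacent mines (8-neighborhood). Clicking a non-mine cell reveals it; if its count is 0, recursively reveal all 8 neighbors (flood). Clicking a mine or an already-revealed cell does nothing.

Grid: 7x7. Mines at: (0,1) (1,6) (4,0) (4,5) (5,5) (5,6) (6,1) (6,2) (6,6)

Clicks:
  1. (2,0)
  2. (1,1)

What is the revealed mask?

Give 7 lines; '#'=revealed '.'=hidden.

Answer: ..####.
######.
######.
######.
.####..
.####..
.......

Derivation:
Click 1 (2,0) count=0: revealed 30 new [(0,2) (0,3) (0,4) (0,5) (1,0) (1,1) (1,2) (1,3) (1,4) (1,5) (2,0) (2,1) (2,2) (2,3) (2,4) (2,5) (3,0) (3,1) (3,2) (3,3) (3,4) (3,5) (4,1) (4,2) (4,3) (4,4) (5,1) (5,2) (5,3) (5,4)] -> total=30
Click 2 (1,1) count=1: revealed 0 new [(none)] -> total=30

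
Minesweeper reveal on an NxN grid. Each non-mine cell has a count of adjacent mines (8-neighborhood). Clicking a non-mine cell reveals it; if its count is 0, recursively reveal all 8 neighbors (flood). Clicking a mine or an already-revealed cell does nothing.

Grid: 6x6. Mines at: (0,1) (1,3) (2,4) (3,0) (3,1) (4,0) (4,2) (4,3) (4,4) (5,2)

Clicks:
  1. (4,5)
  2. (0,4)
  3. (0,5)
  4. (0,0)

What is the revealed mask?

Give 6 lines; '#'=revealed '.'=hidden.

Answer: #...##
....##
......
......
.....#
......

Derivation:
Click 1 (4,5) count=1: revealed 1 new [(4,5)] -> total=1
Click 2 (0,4) count=1: revealed 1 new [(0,4)] -> total=2
Click 3 (0,5) count=0: revealed 3 new [(0,5) (1,4) (1,5)] -> total=5
Click 4 (0,0) count=1: revealed 1 new [(0,0)] -> total=6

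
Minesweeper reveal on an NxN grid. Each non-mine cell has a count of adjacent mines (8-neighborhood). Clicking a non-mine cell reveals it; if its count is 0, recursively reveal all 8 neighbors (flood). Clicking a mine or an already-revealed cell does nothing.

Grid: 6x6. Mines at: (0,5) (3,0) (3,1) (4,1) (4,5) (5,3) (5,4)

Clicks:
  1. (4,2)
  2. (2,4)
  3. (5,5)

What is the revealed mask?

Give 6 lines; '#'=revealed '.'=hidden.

Click 1 (4,2) count=3: revealed 1 new [(4,2)] -> total=1
Click 2 (2,4) count=0: revealed 23 new [(0,0) (0,1) (0,2) (0,3) (0,4) (1,0) (1,1) (1,2) (1,3) (1,4) (1,5) (2,0) (2,1) (2,2) (2,3) (2,4) (2,5) (3,2) (3,3) (3,4) (3,5) (4,3) (4,4)] -> total=24
Click 3 (5,5) count=2: revealed 1 new [(5,5)] -> total=25

Answer: #####.
######
######
..####
..###.
.....#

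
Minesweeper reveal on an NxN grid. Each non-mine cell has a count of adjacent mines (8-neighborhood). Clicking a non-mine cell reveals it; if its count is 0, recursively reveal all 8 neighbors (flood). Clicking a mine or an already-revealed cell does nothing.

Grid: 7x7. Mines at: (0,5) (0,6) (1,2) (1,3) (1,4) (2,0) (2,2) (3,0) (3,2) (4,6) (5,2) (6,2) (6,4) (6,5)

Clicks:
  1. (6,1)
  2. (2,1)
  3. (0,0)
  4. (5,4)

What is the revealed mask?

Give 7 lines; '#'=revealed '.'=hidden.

Click 1 (6,1) count=2: revealed 1 new [(6,1)] -> total=1
Click 2 (2,1) count=5: revealed 1 new [(2,1)] -> total=2
Click 3 (0,0) count=0: revealed 4 new [(0,0) (0,1) (1,0) (1,1)] -> total=6
Click 4 (5,4) count=2: revealed 1 new [(5,4)] -> total=7

Answer: ##.....
##.....
.#.....
.......
.......
....#..
.#.....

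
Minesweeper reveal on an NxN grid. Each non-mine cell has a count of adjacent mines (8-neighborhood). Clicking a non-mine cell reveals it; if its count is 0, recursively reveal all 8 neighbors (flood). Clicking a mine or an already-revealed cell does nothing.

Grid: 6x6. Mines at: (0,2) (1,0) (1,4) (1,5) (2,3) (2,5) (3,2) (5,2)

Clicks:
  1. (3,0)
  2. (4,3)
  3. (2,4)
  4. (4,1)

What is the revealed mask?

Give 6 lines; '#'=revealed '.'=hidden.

Answer: ......
......
##..#.
##....
##.#..
##....

Derivation:
Click 1 (3,0) count=0: revealed 8 new [(2,0) (2,1) (3,0) (3,1) (4,0) (4,1) (5,0) (5,1)] -> total=8
Click 2 (4,3) count=2: revealed 1 new [(4,3)] -> total=9
Click 3 (2,4) count=4: revealed 1 new [(2,4)] -> total=10
Click 4 (4,1) count=2: revealed 0 new [(none)] -> total=10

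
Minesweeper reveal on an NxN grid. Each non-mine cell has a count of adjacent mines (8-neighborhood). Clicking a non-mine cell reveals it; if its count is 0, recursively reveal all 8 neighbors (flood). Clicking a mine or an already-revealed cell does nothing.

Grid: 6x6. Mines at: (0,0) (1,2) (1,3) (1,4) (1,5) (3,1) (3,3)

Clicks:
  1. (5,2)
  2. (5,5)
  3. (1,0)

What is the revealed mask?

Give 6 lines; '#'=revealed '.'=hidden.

Answer: ......
#.....
....##
....##
######
######

Derivation:
Click 1 (5,2) count=0: revealed 16 new [(2,4) (2,5) (3,4) (3,5) (4,0) (4,1) (4,2) (4,3) (4,4) (4,5) (5,0) (5,1) (5,2) (5,3) (5,4) (5,5)] -> total=16
Click 2 (5,5) count=0: revealed 0 new [(none)] -> total=16
Click 3 (1,0) count=1: revealed 1 new [(1,0)] -> total=17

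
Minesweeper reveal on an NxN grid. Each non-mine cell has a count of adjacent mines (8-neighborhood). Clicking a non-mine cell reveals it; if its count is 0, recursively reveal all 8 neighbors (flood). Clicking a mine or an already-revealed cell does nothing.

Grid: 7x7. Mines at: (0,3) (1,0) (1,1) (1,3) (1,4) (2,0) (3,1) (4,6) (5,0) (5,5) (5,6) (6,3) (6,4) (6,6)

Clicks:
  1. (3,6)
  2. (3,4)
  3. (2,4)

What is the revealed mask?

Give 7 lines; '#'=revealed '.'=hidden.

Answer: .......
.......
..####.
..#####
..####.
..###..
.......

Derivation:
Click 1 (3,6) count=1: revealed 1 new [(3,6)] -> total=1
Click 2 (3,4) count=0: revealed 15 new [(2,2) (2,3) (2,4) (2,5) (3,2) (3,3) (3,4) (3,5) (4,2) (4,3) (4,4) (4,5) (5,2) (5,3) (5,4)] -> total=16
Click 3 (2,4) count=2: revealed 0 new [(none)] -> total=16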